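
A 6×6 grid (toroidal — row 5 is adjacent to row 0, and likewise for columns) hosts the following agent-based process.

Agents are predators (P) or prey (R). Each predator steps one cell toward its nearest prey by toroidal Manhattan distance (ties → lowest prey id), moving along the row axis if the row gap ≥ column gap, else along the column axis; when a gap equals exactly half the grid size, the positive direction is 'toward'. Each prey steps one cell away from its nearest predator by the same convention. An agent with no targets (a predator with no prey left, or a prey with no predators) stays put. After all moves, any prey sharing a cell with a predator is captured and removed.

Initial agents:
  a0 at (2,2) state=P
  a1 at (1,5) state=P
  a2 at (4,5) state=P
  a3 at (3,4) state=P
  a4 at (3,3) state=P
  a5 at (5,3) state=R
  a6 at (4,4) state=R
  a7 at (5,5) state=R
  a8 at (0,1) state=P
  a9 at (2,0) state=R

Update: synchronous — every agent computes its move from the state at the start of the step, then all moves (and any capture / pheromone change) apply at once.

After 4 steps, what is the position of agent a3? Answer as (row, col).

(1, 4)

t=1: a0@(2,1):P a1@(0,5):P a2@(4,4):P a3@(4,4):P a4@(4,3):P a5@(0,3):R a8@(0,2):P a9@(2,5):R
t=2: a0@(2,0):P a1@(0,4):P a2@(5,4):P a3@(5,4):P a4@(5,3):P a8@(0,3):P a9@(2,4):R
t=3: a0@(2,5):P a1@(1,4):P a2@(0,4):P a3@(0,4):P a4@(0,3):P a8@(1,3):P a9@(2,3):R
t=4: a0@(2,4):P a1@(2,4):P a2@(1,4):P a3@(1,4):P a4@(1,3):P a8@(2,3):P a9@(3,3):R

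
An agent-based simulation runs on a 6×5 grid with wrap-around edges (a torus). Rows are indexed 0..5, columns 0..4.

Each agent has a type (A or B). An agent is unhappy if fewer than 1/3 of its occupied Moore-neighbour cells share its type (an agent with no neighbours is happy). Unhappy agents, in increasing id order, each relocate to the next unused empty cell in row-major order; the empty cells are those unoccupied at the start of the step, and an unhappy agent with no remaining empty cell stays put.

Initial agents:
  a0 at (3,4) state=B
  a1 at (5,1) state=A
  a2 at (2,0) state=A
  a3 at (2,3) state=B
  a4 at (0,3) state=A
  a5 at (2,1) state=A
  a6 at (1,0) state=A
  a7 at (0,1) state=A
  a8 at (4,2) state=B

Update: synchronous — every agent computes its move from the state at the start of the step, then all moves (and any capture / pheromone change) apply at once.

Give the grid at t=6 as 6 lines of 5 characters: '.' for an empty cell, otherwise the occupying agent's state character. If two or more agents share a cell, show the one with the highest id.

AA.B.
A....
AA.B.
....B
.....
.A...

t=1: a0@(3,4):B a1@(5,1):A a2@(2,0):A a3@(2,3):B a4@(0,3):A a5@(2,1):A a6@(1,0):A a7@(0,1):A a8@(0,0):B
t=2: a0@(3,4):B a1@(5,1):A a2@(2,0):A a3@(2,3):B a4@(0,3):A a5@(2,1):A a6@(1,0):A a7@(0,1):A a8@(0,2):B
t=3: a0@(3,4):B a1@(5,1):A a2@(2,0):A a3@(2,3):B a4@(0,0):A a5@(2,1):A a6@(1,0):A a7@(0,1):A a8@(0,4):B
t=4: a0@(3,4):B a1@(5,1):A a2@(2,0):A a3@(2,3):B a4@(0,0):A a5@(2,1):A a6@(1,0):A a7@(0,1):A a8@(0,2):B
t=5: a0@(3,4):B a1@(5,1):A a2@(2,0):A a3@(2,3):B a4@(0,0):A a5@(2,1):A a6@(1,0):A a7@(0,1):A a8@(0,3):B
t=6: (unchanged — steady state)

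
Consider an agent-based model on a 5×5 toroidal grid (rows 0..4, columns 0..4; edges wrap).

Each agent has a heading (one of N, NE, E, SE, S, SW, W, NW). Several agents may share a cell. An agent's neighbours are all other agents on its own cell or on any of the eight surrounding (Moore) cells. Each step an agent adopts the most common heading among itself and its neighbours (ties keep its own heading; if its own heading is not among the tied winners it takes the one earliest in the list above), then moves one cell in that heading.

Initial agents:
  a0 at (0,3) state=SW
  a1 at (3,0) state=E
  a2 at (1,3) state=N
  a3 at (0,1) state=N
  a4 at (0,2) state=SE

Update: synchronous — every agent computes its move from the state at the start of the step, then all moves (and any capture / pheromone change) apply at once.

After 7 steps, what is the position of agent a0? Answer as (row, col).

t=1: a0@(1,2):SW a1@(3,1):E a2@(0,3):N a3@(4,1):N a4@(4,2):N
t=2: a0@(2,1):SW a1@(2,1):N a2@(4,3):N a3@(3,1):N a4@(3,2):N
t=3: a0@(1,1):N a1@(1,1):N a2@(3,3):N a3@(2,1):N a4@(2,2):N
t=4: a0@(0,1):N a1@(0,1):N a2@(2,3):N a3@(1,1):N a4@(1,2):N
t=5: a0@(4,1):N a1@(4,1):N a2@(1,3):N a3@(0,1):N a4@(0,2):N
t=6: a0@(3,1):N a1@(3,1):N a2@(0,3):N a3@(4,1):N a4@(4,2):N
t=7: a0@(2,1):N a1@(2,1):N a2@(4,3):N a3@(3,1):N a4@(3,2):N

(2, 1)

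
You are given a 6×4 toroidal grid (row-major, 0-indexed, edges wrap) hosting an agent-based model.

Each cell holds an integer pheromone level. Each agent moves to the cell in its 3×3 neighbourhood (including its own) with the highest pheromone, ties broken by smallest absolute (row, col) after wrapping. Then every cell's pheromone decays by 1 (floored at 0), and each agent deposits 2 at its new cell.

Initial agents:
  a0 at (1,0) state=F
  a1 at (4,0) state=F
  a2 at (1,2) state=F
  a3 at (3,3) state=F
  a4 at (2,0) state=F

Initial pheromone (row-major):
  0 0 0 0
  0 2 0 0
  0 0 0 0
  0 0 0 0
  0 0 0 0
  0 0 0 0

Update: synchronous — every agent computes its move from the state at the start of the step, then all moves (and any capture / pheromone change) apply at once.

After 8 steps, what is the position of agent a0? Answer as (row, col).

t=1: a0@(1,1) a1@(3,0) a2@(1,1) a3@(2,0) a4@(1,1) | pheromone: 0 0 0 0 / 0 7 0 0 / 2 0 0 0 / 2 0 0 0 / 0 0 0 0 / 0 0 0 0
t=2: a0@(1,1) a1@(2,0) a2@(1,1) a3@(1,1) a4@(1,1) | pheromone: 0 0 0 0 / 0 14 0 0 / 3 0 0 0 / 1 0 0 0 / 0 0 0 0 / 0 0 0 0
t=3: a0@(1,1) a1@(1,1) a2@(1,1) a3@(1,1) a4@(1,1) | pheromone: 0 0 0 0 / 0 23 0 0 / 2 0 0 0 / 0 0 0 0 / 0 0 0 0 / 0 0 0 0
t=4: a0@(1,1) a1@(1,1) a2@(1,1) a3@(1,1) a4@(1,1) | pheromone: 0 0 0 0 / 0 32 0 0 / 1 0 0 0 / 0 0 0 0 / 0 0 0 0 / 0 0 0 0
t=5: a0@(1,1) a1@(1,1) a2@(1,1) a3@(1,1) a4@(1,1) | pheromone: 0 0 0 0 / 0 41 0 0 / 0 0 0 0 / 0 0 0 0 / 0 0 0 0 / 0 0 0 0
t=6: a0@(1,1) a1@(1,1) a2@(1,1) a3@(1,1) a4@(1,1) | pheromone: 0 0 0 0 / 0 50 0 0 / 0 0 0 0 / 0 0 0 0 / 0 0 0 0 / 0 0 0 0
t=7: a0@(1,1) a1@(1,1) a2@(1,1) a3@(1,1) a4@(1,1) | pheromone: 0 0 0 0 / 0 59 0 0 / 0 0 0 0 / 0 0 0 0 / 0 0 0 0 / 0 0 0 0
t=8: a0@(1,1) a1@(1,1) a2@(1,1) a3@(1,1) a4@(1,1) | pheromone: 0 0 0 0 / 0 68 0 0 / 0 0 0 0 / 0 0 0 0 / 0 0 0 0 / 0 0 0 0

(1, 1)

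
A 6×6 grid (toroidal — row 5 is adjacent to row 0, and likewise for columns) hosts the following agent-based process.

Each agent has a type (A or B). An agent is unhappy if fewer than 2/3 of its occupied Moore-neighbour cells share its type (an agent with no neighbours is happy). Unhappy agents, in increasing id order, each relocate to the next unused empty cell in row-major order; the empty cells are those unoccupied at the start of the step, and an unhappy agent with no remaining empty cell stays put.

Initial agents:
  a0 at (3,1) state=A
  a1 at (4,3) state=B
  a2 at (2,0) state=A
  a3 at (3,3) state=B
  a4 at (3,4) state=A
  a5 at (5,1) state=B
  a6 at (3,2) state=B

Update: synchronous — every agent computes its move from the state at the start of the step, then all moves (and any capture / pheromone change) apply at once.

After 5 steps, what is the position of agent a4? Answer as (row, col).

t=1: a0@(0,0):A a1@(4,3):B a2@(2,0):A a3@(3,3):B a4@(0,1):A a5@(5,1):B a6@(3,2):B
t=2: a0@(0,2):A a1@(4,3):B a2@(2,0):A a3@(3,3):B a4@(0,3):A a5@(0,4):B a6@(3,2):B
t=3: a0@(0,2):A a1@(4,3):B a2@(2,0):A a3@(3,3):B a4@(0,0):A a5@(0,1):B a6@(3,2):B
t=4: a0@(0,3):A a1@(4,3):B a2@(2,0):A a3@(3,3):B a4@(0,4):A a5@(0,5):B a6@(3,2):B
t=5: a0@(0,3):A a1@(4,3):B a2@(2,0):A a3@(3,3):B a4@(0,0):A a5@(0,1):B a6@(3,2):B

(0, 0)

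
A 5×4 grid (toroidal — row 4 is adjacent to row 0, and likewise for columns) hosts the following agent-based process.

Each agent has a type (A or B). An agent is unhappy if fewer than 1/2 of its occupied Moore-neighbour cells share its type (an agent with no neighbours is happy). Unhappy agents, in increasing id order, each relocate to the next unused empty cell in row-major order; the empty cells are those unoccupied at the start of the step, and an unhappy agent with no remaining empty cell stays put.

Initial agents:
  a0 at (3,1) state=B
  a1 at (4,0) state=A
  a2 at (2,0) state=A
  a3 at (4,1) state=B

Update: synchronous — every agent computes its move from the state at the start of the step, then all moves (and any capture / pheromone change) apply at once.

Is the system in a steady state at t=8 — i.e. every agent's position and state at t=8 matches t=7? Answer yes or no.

no

t=1: a0@(0,0):B a1@(0,1):A a2@(0,2):A a3@(4,1):B
t=2: a0@(0,0):B a1@(0,3):A a2@(0,2):A a3@(1,0):B
t=3: a0@(0,0):B a1@(0,1):A a2@(0,2):A a3@(1,0):B
t=4: a0@(0,0):B a1@(0,3):A a2@(0,2):A a3@(1,0):B
t=5: a0@(0,0):B a1@(0,1):A a2@(0,2):A a3@(1,0):B
t=6: a0@(0,0):B a1@(0,3):A a2@(0,2):A a3@(1,0):B
t=7: a0@(0,0):B a1@(0,1):A a2@(0,2):A a3@(1,0):B
t=8: a0@(0,0):B a1@(0,3):A a2@(0,2):A a3@(1,0):B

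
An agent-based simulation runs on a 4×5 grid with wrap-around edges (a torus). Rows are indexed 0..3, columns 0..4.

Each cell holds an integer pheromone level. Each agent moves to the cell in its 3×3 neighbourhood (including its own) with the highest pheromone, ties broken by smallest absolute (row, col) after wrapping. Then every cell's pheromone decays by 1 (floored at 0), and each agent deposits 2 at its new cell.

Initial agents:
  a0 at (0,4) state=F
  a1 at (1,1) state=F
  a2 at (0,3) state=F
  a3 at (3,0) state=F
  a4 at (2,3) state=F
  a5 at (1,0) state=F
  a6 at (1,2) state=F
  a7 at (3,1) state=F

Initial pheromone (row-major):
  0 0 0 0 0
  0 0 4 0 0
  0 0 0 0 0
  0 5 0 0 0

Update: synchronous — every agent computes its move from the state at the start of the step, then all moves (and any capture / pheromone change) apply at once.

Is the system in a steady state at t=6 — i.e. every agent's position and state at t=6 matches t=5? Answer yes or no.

t=1: a0@(0,0) a1@(1,2) a2@(1,2) a3@(3,1) a4@(1,2) a5@(0,0) a6@(1,2) a7@(3,1) | pheromone: 4 0 0 0 0 / 0 0 11 0 0 / 0 0 0 0 0 / 0 8 0 0 0
t=2: a0@(3,1) a1@(1,2) a2@(1,2) a3@(3,1) a4@(1,2) a5@(3,1) a6@(1,2) a7@(3,1) | pheromone: 3 0 0 0 0 / 0 0 18 0 0 / 0 0 0 0 0 / 0 15 0 0 0
t=3: a0@(3,1) a1@(1,2) a2@(1,2) a3@(3,1) a4@(1,2) a5@(3,1) a6@(1,2) a7@(3,1) | pheromone: 2 0 0 0 0 / 0 0 25 0 0 / 0 0 0 0 0 / 0 22 0 0 0
t=4: a0@(3,1) a1@(1,2) a2@(1,2) a3@(3,1) a4@(1,2) a5@(3,1) a6@(1,2) a7@(3,1) | pheromone: 1 0 0 0 0 / 0 0 32 0 0 / 0 0 0 0 0 / 0 29 0 0 0
t=5: a0@(3,1) a1@(1,2) a2@(1,2) a3@(3,1) a4@(1,2) a5@(3,1) a6@(1,2) a7@(3,1) | pheromone: 0 0 0 0 0 / 0 0 39 0 0 / 0 0 0 0 0 / 0 36 0 0 0
t=6: a0@(3,1) a1@(1,2) a2@(1,2) a3@(3,1) a4@(1,2) a5@(3,1) a6@(1,2) a7@(3,1) | pheromone: 0 0 0 0 0 / 0 0 46 0 0 / 0 0 0 0 0 / 0 43 0 0 0

yes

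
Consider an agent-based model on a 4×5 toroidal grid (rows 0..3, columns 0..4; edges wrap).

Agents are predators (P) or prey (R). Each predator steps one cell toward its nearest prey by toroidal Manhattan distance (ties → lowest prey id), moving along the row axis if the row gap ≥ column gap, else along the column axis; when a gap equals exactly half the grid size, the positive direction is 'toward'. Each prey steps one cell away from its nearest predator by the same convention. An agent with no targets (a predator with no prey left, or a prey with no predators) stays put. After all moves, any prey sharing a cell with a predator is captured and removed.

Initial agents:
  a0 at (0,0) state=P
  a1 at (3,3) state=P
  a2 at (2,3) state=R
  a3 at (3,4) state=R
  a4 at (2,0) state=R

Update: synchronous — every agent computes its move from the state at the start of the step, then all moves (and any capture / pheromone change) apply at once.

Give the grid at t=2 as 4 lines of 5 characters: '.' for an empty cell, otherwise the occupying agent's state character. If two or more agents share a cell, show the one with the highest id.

t=1: a0@(3,0):P a1@(2,3):P a2@(1,3):R a4@(1,0):R
t=2: a0@(0,0):P a1@(1,3):P a2@(0,3):R

P..R.
...P.
.....
.....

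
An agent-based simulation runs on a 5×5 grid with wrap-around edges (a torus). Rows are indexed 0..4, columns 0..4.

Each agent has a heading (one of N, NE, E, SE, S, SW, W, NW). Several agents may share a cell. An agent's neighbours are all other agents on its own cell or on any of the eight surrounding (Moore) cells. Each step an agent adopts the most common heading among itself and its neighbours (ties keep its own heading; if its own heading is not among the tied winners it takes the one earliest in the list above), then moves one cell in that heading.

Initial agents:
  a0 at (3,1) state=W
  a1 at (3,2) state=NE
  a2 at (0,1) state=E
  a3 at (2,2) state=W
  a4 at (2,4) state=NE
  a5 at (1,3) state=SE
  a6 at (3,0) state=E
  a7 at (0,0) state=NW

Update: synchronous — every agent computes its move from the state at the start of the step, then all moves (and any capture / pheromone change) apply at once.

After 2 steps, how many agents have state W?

4

t=1: a0@(3,0):W a1@(3,1):W a2@(0,2):E a3@(2,1):W a4@(1,0):NE a5@(2,4):SE a6@(3,1):E a7@(4,4):NW
t=2: a0@(3,4):W a1@(3,0):W a2@(0,3):E a3@(2,0):W a4@(0,1):NE a5@(3,0):SE a6@(3,0):W a7@(3,3):NW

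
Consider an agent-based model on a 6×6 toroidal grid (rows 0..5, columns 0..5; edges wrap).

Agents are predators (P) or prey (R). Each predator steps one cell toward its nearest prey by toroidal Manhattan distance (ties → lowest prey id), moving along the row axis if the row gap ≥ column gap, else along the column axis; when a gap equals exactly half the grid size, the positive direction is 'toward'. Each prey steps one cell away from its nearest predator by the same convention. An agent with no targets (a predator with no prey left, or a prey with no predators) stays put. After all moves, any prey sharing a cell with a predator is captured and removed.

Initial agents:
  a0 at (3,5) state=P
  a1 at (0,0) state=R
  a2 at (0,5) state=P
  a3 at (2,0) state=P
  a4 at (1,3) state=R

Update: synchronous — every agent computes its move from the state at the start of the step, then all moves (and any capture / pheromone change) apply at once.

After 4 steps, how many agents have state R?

t=1: a0@(4,5):P a1@(0,1):R a2@(0,0):P a3@(1,0):P a4@(1,2):R
t=2: a0@(5,5):P a1@(0,2):R a2@(0,1):P a3@(0,0):P a4@(1,3):R
t=3: a0@(5,0):P a1@(0,3):R a2@(0,2):P a3@(0,1):P a4@(1,4):R
t=4: a0@(5,1):P a1@(0,4):R a2@(0,3):P a3@(0,2):P a4@(1,5):R

2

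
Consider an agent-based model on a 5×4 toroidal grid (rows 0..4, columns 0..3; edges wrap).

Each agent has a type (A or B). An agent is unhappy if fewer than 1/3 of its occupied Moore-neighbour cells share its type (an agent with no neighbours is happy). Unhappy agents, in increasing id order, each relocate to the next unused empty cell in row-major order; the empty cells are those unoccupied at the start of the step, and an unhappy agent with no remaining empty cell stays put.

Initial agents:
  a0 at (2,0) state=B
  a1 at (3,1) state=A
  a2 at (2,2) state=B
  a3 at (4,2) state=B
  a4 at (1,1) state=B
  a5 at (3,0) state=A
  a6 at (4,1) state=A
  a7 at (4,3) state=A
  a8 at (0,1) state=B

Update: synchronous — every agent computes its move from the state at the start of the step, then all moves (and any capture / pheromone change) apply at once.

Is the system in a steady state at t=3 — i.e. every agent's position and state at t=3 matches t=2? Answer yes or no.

t=1: a0@(2,0):B a1@(3,1):A a2@(2,2):B a3@(0,0):B a4@(1,1):B a5@(3,0):A a6@(4,1):A a7@(4,3):A a8@(0,1):B
t=2: (unchanged — steady state)

yes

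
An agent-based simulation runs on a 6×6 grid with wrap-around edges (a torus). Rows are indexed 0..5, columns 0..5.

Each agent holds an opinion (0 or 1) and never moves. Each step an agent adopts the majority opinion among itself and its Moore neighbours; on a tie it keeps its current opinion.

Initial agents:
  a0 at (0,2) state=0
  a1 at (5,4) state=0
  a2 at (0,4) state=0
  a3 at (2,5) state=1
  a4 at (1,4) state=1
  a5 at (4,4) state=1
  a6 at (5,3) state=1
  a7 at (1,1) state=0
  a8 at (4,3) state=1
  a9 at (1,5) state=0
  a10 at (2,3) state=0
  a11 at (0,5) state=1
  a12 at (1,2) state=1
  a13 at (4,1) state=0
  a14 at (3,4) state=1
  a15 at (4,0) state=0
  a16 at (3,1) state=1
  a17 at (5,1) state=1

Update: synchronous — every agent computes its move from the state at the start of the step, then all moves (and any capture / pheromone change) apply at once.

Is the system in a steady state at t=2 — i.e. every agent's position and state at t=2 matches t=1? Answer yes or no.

no

t=1: a0@(0,2):1 a1@(5,4):1 a2@(0,4):0 a3@(2,5):1 a4@(1,4):1 a5@(4,4):1 a6@(5,3):1 a7@(1,1):0 a8@(4,3):1 a9@(1,5):1 a10@(2,3):1 a11@(0,5):0 a12@(1,2):0 a13@(4,1):0 a14@(3,4):1 a15@(4,0):0 a16@(3,1):0 a17@(5,1):0
t=2: a0@(0,2):0 a1@(5,4):1 a2@(0,4):1 a3@(2,5):1 a4@(1,4):1 a5@(4,4):1 a6@(5,3):1 a7@(1,1):0 a8@(4,3):1 a9@(1,5):1 a10@(2,3):1 a11@(0,5):1 a12@(1,2):0 a13@(4,1):0 a14@(3,4):1 a15@(4,0):0 a16@(3,1):0 a17@(5,1):0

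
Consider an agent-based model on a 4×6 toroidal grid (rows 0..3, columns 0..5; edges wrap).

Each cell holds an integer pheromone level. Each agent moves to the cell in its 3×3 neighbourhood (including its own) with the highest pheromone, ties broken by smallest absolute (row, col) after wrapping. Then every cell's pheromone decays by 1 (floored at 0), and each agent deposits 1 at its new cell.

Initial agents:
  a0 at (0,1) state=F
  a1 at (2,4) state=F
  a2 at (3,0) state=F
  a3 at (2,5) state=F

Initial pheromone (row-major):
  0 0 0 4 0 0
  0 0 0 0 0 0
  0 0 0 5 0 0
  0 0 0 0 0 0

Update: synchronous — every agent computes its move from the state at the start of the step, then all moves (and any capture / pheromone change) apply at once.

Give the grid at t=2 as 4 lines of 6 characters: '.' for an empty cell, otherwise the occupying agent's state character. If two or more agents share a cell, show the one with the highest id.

F.....
......
...F..
......

t=1: a0@(0,0) a1@(2,3) a2@(0,0) a3@(1,0) | pheromone: 2 0 0 3 0 0 / 1 0 0 0 0 0 / 0 0 0 5 0 0 / 0 0 0 0 0 0
t=2: a0@(0,0) a1@(2,3) a2@(0,0) a3@(0,0) | pheromone: 4 0 0 2 0 0 / 0 0 0 0 0 0 / 0 0 0 5 0 0 / 0 0 0 0 0 0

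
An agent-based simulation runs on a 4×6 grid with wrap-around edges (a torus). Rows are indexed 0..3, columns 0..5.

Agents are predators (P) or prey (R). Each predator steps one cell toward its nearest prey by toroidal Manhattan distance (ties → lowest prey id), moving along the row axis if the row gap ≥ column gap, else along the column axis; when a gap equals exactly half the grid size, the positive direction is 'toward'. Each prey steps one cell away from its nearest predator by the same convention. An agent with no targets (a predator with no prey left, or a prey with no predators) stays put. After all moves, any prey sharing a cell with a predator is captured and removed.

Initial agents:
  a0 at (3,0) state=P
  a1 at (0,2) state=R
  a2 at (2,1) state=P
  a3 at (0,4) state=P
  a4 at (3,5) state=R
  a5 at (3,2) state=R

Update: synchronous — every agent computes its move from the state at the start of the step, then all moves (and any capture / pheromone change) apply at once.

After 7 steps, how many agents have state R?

t=1: a0@(3,5):P a1@(0,1):R a2@(3,1):P a3@(0,3):P a4@(3,4):R a5@(3,3):R
t=2: a0@(3,4):P a1@(1,1):R a2@(0,1):P a3@(3,3):P a5@(2,3):R
t=3: a0@(2,4):P a1@(2,1):R a2@(1,1):P a3@(2,3):P a5@(1,3):R
t=4: a0@(1,4):P a1@(3,1):R a2@(2,1):P a3@(1,3):P a5@(0,3):R
t=5: a0@(0,4):P a1@(0,1):R a2@(3,1):P a3@(0,3):P a5@(3,3):R
t=6: a0@(3,4):P a1@(1,1):R a2@(0,1):P a3@(3,3):P a5@(2,3):R
t=7: a0@(2,4):P a1@(2,1):R a2@(1,1):P a3@(2,3):P a5@(1,3):R

2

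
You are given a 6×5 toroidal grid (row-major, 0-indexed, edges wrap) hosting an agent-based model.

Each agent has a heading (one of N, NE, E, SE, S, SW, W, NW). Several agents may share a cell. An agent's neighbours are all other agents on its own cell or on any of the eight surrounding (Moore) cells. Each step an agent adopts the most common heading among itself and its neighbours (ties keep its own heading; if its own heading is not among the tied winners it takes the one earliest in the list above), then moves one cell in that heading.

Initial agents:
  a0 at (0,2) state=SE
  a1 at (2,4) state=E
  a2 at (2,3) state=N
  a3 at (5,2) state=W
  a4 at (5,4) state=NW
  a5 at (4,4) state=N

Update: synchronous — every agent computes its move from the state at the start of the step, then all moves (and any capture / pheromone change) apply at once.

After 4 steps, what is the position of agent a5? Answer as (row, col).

t=1: a0@(1,3):SE a1@(2,0):E a2@(1,3):N a3@(5,1):W a4@(4,3):NW a5@(3,4):N
t=2: a0@(2,4):SE a1@(2,1):E a2@(0,3):N a3@(5,0):W a4@(3,2):NW a5@(2,4):N
t=3: a0@(3,0):SE a1@(2,2):E a2@(5,3):N a3@(5,4):W a4@(2,1):NW a5@(1,4):N
t=4: a0@(4,1):SE a1@(2,3):E a2@(4,3):N a3@(5,3):W a4@(1,0):NW a5@(0,4):N

(0, 4)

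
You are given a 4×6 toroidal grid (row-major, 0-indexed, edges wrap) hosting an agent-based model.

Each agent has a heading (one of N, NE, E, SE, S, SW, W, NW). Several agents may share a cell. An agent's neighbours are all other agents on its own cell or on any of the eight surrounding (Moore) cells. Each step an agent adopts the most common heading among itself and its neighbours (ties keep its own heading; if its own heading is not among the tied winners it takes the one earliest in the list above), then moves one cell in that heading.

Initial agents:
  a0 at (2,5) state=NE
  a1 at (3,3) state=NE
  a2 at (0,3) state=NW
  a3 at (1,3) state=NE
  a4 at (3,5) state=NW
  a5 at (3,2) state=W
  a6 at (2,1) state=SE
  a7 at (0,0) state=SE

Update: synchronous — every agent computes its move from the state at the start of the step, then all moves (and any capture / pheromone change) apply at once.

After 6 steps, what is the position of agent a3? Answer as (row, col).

t=1: a0@(1,0):NE a1@(2,4):NE a2@(3,4):NE a3@(0,4):NE a4@(2,4):NW a5@(3,1):W a6@(3,2):SE a7@(1,1):SE
t=2: a0@(0,1):NE a1@(1,5):NE a2@(2,5):NE a3@(3,5):NE a4@(1,5):NE a5@(3,0):W a6@(0,3):SE a7@(2,2):SE
t=3: a0@(3,2):NE a1@(0,0):NE a2@(1,0):NE a3@(2,0):NE a4@(0,0):NE a5@(2,1):NE a6@(1,4):SE a7@(3,3):SE
t=4: a0@(2,3):NE a1@(3,1):NE a2@(0,1):NE a3@(1,1):NE a4@(3,1):NE a5@(1,2):NE a6@(2,5):SE a7@(0,4):SE
t=5: a0@(1,4):NE a1@(2,2):NE a2@(3,2):NE a3@(0,2):NE a4@(2,2):NE a5@(0,3):NE a6@(3,0):SE a7@(1,5):SE
t=6: a0@(0,5):NE a1@(1,3):NE a2@(2,3):NE a3@(3,3):NE a4@(1,3):NE a5@(3,4):NE a6@(0,1):SE a7@(2,0):SE

(3, 3)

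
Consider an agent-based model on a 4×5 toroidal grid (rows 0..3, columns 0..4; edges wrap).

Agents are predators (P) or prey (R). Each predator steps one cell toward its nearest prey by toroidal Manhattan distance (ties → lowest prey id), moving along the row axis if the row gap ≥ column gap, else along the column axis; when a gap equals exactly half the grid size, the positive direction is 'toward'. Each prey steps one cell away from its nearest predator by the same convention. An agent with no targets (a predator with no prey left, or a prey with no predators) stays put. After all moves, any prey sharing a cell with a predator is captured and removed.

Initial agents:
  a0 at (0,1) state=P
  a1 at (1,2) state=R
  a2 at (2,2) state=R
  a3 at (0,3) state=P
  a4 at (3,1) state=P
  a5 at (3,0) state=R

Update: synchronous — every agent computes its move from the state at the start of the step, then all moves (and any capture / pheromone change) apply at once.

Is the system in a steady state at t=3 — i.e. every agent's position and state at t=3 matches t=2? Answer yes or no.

t=1: a0@(1,1):P a1@(2,2):R a2@(1,2):R a3@(1,3):P a4@(3,0):P a5@(3,4):R
t=2: a0@(1,2):P a1@(3,2):R a2@(1,3):R a3@(1,2):P a4@(3,4):P a5@(3,3):R
t=3: a0@(1,3):P a1@(2,2):R a2@(1,4):R a3@(1,3):P a4@(3,3):P a5@(3,2):R

no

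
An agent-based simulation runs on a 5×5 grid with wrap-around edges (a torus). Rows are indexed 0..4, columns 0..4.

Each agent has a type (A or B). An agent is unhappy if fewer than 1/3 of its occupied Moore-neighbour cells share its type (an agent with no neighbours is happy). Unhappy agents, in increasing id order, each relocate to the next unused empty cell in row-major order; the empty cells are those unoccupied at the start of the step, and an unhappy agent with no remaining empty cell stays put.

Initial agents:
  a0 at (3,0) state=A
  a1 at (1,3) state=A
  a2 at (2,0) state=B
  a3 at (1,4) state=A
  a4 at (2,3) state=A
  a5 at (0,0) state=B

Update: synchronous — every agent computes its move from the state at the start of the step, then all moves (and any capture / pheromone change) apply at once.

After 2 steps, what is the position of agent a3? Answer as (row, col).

(1, 4)

t=1: a0@(0,1):A a1@(1,3):A a2@(0,2):B a3@(1,4):A a4@(2,3):A a5@(0,3):B
t=2: a0@(0,0):A a1@(1,3):A a2@(0,2):B a3@(1,4):A a4@(2,3):A a5@(0,3):B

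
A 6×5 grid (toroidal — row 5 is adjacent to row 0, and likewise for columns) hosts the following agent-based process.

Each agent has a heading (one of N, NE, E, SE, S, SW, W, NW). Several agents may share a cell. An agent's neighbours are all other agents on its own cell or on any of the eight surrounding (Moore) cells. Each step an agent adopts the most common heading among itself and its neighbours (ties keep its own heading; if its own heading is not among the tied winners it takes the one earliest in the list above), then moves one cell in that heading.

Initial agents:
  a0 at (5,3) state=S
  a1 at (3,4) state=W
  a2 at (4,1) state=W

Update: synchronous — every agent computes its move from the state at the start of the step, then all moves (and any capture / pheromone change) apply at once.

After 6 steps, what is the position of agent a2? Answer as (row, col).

(4, 0)

t=1: a0@(0,3):S a1@(3,3):W a2@(4,0):W
t=2: a0@(1,3):S a1@(3,2):W a2@(4,4):W
t=3: a0@(2,3):S a1@(3,1):W a2@(4,3):W
t=4: a0@(3,3):S a1@(3,0):W a2@(4,2):W
t=5: a0@(4,3):S a1@(3,4):W a2@(4,1):W
t=6: a0@(5,3):S a1@(3,3):W a2@(4,0):W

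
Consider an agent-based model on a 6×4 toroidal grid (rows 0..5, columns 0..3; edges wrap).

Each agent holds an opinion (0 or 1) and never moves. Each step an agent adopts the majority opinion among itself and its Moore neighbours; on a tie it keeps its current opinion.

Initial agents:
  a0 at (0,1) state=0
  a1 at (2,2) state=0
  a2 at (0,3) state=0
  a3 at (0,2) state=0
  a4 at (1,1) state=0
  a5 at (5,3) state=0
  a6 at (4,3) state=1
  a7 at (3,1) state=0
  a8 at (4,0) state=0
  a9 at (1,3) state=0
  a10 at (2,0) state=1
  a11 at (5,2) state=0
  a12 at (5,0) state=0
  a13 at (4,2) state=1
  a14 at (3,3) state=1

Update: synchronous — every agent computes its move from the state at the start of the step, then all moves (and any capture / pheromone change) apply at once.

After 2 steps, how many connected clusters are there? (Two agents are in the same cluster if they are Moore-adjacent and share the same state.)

1

t=1: a0@(0,1):0 a1@(2,2):0 a2@(0,3):0 a3@(0,2):0 a4@(1,1):0 a5@(5,3):0 a6@(4,3):0 a7@(3,1):0 a8@(4,0):0 a9@(1,3):0 a10@(2,0):0 a11@(5,2):0 a12@(5,0):0 a13@(4,2):1 a14@(3,3):1
t=2: a0@(0,1):0 a1@(2,2):0 a2@(0,3):0 a3@(0,2):0 a4@(1,1):0 a5@(5,3):0 a6@(4,3):0 a7@(3,1):0 a8@(4,0):0 a9@(1,3):0 a10@(2,0):0 a11@(5,2):0 a12@(5,0):0 a13@(4,2):0 a14@(3,3):0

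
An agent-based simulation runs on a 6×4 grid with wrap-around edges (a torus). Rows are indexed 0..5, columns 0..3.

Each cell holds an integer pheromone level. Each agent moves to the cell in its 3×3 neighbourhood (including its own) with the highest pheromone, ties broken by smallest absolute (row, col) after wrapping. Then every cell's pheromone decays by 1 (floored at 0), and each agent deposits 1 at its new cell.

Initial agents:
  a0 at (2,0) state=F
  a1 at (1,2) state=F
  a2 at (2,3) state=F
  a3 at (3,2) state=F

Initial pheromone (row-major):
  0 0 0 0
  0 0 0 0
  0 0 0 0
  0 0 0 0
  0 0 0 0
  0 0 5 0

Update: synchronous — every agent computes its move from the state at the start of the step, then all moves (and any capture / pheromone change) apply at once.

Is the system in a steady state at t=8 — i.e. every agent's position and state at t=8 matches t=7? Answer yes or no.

yes

t=1: a0@(1,0) a1@(0,1) a2@(1,0) a3@(2,1) | pheromone: 0 1 0 0 / 2 0 0 0 / 0 1 0 0 / 0 0 0 0 / 0 0 0 0 / 0 0 4 0
t=2: a0@(1,0) a1@(5,2) a2@(1,0) a3@(1,0) | pheromone: 0 0 0 0 / 4 0 0 0 / 0 0 0 0 / 0 0 0 0 / 0 0 0 0 / 0 0 4 0
t=3: a0@(1,0) a1@(5,2) a2@(1,0) a3@(1,0) | pheromone: 0 0 0 0 / 6 0 0 0 / 0 0 0 0 / 0 0 0 0 / 0 0 0 0 / 0 0 4 0
t=4: a0@(1,0) a1@(5,2) a2@(1,0) a3@(1,0) | pheromone: 0 0 0 0 / 8 0 0 0 / 0 0 0 0 / 0 0 0 0 / 0 0 0 0 / 0 0 4 0
t=5: a0@(1,0) a1@(5,2) a2@(1,0) a3@(1,0) | pheromone: 0 0 0 0 / 10 0 0 0 / 0 0 0 0 / 0 0 0 0 / 0 0 0 0 / 0 0 4 0
t=6: a0@(1,0) a1@(5,2) a2@(1,0) a3@(1,0) | pheromone: 0 0 0 0 / 12 0 0 0 / 0 0 0 0 / 0 0 0 0 / 0 0 0 0 / 0 0 4 0
t=7: a0@(1,0) a1@(5,2) a2@(1,0) a3@(1,0) | pheromone: 0 0 0 0 / 14 0 0 0 / 0 0 0 0 / 0 0 0 0 / 0 0 0 0 / 0 0 4 0
t=8: a0@(1,0) a1@(5,2) a2@(1,0) a3@(1,0) | pheromone: 0 0 0 0 / 16 0 0 0 / 0 0 0 0 / 0 0 0 0 / 0 0 0 0 / 0 0 4 0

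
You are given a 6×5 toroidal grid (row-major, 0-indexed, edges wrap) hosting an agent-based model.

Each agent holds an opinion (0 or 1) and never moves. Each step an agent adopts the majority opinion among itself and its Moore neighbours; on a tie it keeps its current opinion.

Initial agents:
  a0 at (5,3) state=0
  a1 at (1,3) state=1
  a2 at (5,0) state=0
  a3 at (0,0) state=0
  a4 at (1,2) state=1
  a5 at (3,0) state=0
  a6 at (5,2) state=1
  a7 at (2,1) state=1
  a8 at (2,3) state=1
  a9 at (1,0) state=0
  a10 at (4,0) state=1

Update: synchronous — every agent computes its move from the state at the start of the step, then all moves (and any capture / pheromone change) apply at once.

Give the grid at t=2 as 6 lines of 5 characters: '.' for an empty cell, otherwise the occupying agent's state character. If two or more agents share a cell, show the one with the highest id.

0....
0.11.
.1.1.
1....
0....
0.10.

t=1: a0@(5,3):0 a1@(1,3):1 a2@(5,0):0 a3@(0,0):0 a4@(1,2):1 a5@(3,0):1 a6@(5,2):1 a7@(2,1):1 a8@(2,3):1 a9@(1,0):0 a10@(4,0):0
t=2: (unchanged — steady state)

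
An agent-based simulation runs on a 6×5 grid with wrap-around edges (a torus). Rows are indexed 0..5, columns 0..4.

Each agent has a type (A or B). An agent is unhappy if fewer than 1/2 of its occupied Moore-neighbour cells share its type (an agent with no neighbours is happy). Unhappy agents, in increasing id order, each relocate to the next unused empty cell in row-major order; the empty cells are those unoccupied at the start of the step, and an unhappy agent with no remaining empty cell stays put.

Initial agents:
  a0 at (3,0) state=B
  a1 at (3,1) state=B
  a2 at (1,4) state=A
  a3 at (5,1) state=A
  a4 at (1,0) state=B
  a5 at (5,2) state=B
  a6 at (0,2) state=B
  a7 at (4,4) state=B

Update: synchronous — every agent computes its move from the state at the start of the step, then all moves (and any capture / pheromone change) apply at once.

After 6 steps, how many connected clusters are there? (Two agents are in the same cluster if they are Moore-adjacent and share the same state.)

t=1: a0@(3,0):B a1@(3,1):B a2@(0,0):A a3@(0,1):A a4@(0,3):B a5@(5,2):B a6@(0,2):B a7@(4,4):B
t=2: a0@(3,0):B a1@(3,1):B a2@(0,0):A a3@(0,4):A a4@(0,3):B a5@(5,2):B a6@(0,2):B a7@(4,4):B
t=3: (unchanged — steady state)

3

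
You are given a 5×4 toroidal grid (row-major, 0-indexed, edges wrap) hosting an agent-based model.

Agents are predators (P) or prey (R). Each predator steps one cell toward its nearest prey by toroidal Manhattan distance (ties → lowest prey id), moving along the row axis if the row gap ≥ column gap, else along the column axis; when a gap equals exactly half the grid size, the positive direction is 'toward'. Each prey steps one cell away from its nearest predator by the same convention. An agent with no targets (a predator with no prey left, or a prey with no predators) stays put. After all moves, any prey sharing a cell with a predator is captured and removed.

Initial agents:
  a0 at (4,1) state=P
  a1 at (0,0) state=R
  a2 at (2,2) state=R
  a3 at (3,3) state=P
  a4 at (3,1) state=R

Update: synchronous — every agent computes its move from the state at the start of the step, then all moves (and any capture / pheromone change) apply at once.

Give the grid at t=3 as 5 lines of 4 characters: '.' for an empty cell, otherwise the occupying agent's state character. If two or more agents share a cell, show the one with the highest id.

.R.P
.P..
....
....
R.R.

t=1: a0@(3,1):P a1@(1,0):R a2@(1,2):R a3@(2,3):P a4@(2,1):R
t=2: a0@(2,1):P a1@(0,0):R a2@(0,2):R a3@(1,3):P a4@(1,1):R
t=3: a0@(1,1):P a1@(4,0):R a2@(4,2):R a3@(0,3):P a4@(0,1):R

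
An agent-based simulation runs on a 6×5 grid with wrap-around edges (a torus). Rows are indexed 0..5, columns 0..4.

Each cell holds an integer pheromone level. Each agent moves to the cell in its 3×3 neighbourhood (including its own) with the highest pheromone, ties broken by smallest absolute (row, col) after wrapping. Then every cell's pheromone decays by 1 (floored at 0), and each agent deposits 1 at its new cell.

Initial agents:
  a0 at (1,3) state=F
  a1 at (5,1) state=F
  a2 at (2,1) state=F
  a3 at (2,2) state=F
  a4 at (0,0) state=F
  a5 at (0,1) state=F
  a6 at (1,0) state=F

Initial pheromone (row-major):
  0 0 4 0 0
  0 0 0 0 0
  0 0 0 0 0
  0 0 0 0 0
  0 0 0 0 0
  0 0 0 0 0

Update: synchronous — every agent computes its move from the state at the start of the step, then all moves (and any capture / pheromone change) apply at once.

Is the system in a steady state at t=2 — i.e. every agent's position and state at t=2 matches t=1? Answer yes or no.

t=1: a0@(0,2) a1@(0,2) a2@(1,0) a3@(1,1) a4@(0,0) a5@(0,2) a6@(0,0) | pheromone: 2 0 6 0 0 / 1 1 0 0 0 / 0 0 0 0 0 / 0 0 0 0 0 / 0 0 0 0 0 / 0 0 0 0 0
t=2: a0@(0,2) a1@(0,2) a2@(0,0) a3@(0,2) a4@(0,0) a5@(0,2) a6@(0,0) | pheromone: 4 0 9 0 0 / 0 0 0 0 0 / 0 0 0 0 0 / 0 0 0 0 0 / 0 0 0 0 0 / 0 0 0 0 0

no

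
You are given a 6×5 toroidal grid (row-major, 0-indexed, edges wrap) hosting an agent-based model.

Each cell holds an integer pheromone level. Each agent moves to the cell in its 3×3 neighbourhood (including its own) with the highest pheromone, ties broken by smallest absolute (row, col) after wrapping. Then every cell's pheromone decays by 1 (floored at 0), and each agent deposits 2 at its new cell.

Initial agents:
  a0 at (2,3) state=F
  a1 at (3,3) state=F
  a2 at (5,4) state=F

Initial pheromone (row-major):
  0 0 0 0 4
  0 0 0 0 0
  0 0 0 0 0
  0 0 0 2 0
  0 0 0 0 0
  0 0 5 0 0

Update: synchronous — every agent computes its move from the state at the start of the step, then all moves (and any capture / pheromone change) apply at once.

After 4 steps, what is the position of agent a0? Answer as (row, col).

t=1: a0@(3,3) a1@(3,3) a2@(0,4) | pheromone: 0 0 0 0 5 / 0 0 0 0 0 / 0 0 0 0 0 / 0 0 0 5 0 / 0 0 0 0 0 / 0 0 4 0 0
t=2: a0@(3,3) a1@(3,3) a2@(0,4) | pheromone: 0 0 0 0 6 / 0 0 0 0 0 / 0 0 0 0 0 / 0 0 0 8 0 / 0 0 0 0 0 / 0 0 3 0 0
t=3: a0@(3,3) a1@(3,3) a2@(0,4) | pheromone: 0 0 0 0 7 / 0 0 0 0 0 / 0 0 0 0 0 / 0 0 0 11 0 / 0 0 0 0 0 / 0 0 2 0 0
t=4: a0@(3,3) a1@(3,3) a2@(0,4) | pheromone: 0 0 0 0 8 / 0 0 0 0 0 / 0 0 0 0 0 / 0 0 0 14 0 / 0 0 0 0 0 / 0 0 1 0 0

(3, 3)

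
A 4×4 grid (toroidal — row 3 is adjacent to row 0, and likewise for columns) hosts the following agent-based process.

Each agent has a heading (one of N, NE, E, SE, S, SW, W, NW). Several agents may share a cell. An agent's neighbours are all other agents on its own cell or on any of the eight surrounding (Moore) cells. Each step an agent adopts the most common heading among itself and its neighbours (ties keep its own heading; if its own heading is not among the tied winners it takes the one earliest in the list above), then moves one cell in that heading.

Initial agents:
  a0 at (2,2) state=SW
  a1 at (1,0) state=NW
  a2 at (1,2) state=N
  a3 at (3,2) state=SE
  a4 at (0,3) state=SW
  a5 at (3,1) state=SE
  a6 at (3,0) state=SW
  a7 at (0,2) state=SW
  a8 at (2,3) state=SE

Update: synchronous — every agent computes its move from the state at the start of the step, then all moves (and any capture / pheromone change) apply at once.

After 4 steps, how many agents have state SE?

t=1: a0@(3,3):SE a1@(0,3):NW a2@(2,1):SW a3@(0,3):SE a4@(1,2):SW a5@(0,0):SW a6@(0,3):SW a7@(1,1):SW a8@(3,0):SE
t=2: a0@(0,0):SE a1@(1,0):SE a2@(3,0):SW a3@(1,0):SE a4@(2,1):SW a5@(1,3):SW a6@(1,2):SW a7@(2,0):SW a8@(0,1):SE
t=3: a0@(1,1):SE a1@(2,1):SE a2@(0,3):SW a3@(2,1):SE a4@(3,0):SW a5@(2,2):SW a6@(2,1):SW a7@(3,3):SW a8@(1,2):SE
t=4: a0@(2,2):SE a1@(3,2):SE a2@(1,2):SW a3@(3,2):SE a4@(0,3):SW a5@(3,3):SE a6@(3,2):SE a7@(0,2):SW a8@(2,3):SE

6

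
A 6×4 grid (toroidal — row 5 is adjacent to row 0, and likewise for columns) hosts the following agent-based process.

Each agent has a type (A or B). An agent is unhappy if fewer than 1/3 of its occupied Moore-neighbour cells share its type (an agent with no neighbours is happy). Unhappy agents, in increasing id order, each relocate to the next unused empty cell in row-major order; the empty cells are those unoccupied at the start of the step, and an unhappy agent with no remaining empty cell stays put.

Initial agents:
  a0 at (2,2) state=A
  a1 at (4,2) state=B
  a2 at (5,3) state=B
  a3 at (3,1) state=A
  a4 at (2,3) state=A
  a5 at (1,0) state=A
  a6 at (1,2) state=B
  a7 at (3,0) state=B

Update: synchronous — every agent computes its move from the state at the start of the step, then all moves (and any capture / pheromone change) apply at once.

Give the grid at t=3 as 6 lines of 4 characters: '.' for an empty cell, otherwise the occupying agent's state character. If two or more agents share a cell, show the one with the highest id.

t=1: a0@(2,2):A a1@(4,2):B a2@(5,3):B a3@(3,1):A a4@(2,3):A a5@(1,0):A a6@(0,0):B a7@(0,1):B
t=2: (unchanged — steady state)

BB..
A...
..AA
.A..
..B.
...B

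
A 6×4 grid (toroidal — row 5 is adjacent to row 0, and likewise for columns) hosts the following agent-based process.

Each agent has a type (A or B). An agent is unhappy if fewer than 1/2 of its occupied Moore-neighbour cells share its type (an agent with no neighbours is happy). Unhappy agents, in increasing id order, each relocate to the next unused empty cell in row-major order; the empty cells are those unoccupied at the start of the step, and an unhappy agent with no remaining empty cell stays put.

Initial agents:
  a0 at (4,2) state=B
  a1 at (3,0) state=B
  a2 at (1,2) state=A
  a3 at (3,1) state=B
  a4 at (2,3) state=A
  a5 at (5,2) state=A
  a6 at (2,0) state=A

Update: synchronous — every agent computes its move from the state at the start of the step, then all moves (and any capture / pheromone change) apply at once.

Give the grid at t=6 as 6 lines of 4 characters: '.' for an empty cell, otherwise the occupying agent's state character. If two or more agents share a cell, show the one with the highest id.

.AAB
..A.
...A
.B..
..B.
....

t=1: a0@(4,2):B a1@(0,0):B a2@(1,2):A a3@(3,1):B a4@(2,3):A a5@(0,1):A a6@(0,2):A
t=2: a0@(4,2):B a1@(0,3):B a2@(1,2):A a3@(3,1):B a4@(2,3):A a5@(0,1):A a6@(0,2):A
t=3: a0@(4,2):B a1@(0,0):B a2@(1,2):A a3@(3,1):B a4@(2,3):A a5@(0,1):A a6@(0,2):A
t=4: a0@(4,2):B a1@(0,3):B a2@(1,2):A a3@(3,1):B a4@(2,3):A a5@(0,1):A a6@(0,2):A
t=5: a0@(4,2):B a1@(0,0):B a2@(1,2):A a3@(3,1):B a4@(2,3):A a5@(0,1):A a6@(0,2):A
t=6: a0@(4,2):B a1@(0,3):B a2@(1,2):A a3@(3,1):B a4@(2,3):A a5@(0,1):A a6@(0,2):A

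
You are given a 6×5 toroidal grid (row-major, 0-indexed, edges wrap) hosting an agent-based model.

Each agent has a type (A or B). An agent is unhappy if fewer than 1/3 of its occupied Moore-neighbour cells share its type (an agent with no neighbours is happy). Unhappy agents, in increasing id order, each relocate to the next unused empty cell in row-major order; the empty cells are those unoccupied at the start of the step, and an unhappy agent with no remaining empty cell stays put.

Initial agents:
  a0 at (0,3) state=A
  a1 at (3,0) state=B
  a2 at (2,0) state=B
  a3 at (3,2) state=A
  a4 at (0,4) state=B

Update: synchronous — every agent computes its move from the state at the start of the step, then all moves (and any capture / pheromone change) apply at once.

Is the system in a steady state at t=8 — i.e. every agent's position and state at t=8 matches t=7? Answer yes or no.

t=1: a0@(0,0):A a1@(3,0):B a2@(2,0):B a3@(3,2):A a4@(0,1):B
t=2: a0@(0,2):A a1@(3,0):B a2@(2,0):B a3@(3,2):A a4@(0,3):B
t=3: a0@(0,0):A a1@(3,0):B a2@(2,0):B a3@(3,2):A a4@(0,1):B
t=4: a0@(0,2):A a1@(3,0):B a2@(2,0):B a3@(3,2):A a4@(0,3):B
t=5: a0@(0,0):A a1@(3,0):B a2@(2,0):B a3@(3,2):A a4@(0,1):B
t=6: a0@(0,2):A a1@(3,0):B a2@(2,0):B a3@(3,2):A a4@(0,3):B
t=7: a0@(0,0):A a1@(3,0):B a2@(2,0):B a3@(3,2):A a4@(0,1):B
t=8: a0@(0,2):A a1@(3,0):B a2@(2,0):B a3@(3,2):A a4@(0,3):B

no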